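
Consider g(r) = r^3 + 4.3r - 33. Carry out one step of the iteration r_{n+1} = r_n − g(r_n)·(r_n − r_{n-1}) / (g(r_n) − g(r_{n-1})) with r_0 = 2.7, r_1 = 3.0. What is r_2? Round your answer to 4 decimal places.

2.7595

g(2.7) = -1.707000, g(3.0) = 6.900000
r_2 = 3.000000 − 6.900000·(3.000000 − 2.700000) / (6.900000 − (-1.707000)) = 3.000000 − (2.070000)/(8.607000) = 2.759498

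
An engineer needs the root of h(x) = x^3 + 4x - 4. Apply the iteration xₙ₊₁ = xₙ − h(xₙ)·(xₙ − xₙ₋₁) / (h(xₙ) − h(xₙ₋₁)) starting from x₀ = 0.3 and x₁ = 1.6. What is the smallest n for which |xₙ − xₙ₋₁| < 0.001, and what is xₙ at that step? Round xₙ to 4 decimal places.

h(0.3) = -2.773000, h(1.6) = 6.496000
x₂ = 1.600000 − 6.496000·(1.300000)/(9.269000) = 0.688920;  |Δ| = 0.911080
h(0.688920) = -0.917351
x₃ = 0.688920 − (-0.917351)·(-0.911080)/(-7.413351) = 0.801660;  |Δ| = 0.112740
h(0.801660) = -0.278167
x₄ = 0.801660 − (-0.278167)·(0.112740)/(0.639184) = 0.850723;  |Δ| = 0.049063
h(0.850723) = 0.018587
x₅ = 0.850723 − 0.018587·(0.049063)/(0.296753) = 0.847650;  |Δ| = 0.003073
h(0.847650) = -0.000353
x₆ = 0.847650 − (-0.000353)·(-0.003073)/(-0.018940) = 0.847708;  |Δ| = 0.000057
|x₆ − x₅| = 0.000057 < 0.001

n = 6, xₙ = 0.8477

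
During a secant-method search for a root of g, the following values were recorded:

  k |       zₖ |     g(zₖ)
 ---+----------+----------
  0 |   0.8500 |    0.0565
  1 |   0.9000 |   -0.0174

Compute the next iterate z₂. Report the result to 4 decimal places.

0.8882

z₂ = 0.9000 − (-0.0174)·(0.9000 − 0.8500) / (-0.0174 − 0.0565)
   = 0.9000 − (-0.000870)/(-0.073900) = 0.888227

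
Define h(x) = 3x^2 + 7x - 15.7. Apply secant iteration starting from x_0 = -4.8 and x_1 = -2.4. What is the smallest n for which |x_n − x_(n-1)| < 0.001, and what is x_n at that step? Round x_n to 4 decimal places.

h(-4.8) = 19.820000, h(-2.4) = -15.220000
x_2 = -2.400000 − (-15.220000)·(2.400000)/(-35.040000) = -3.442466;  |Δ| = 1.042466
h(-3.442466) = -4.245549
x_3 = -3.442466 − (-4.245549)·(-1.042466)/(10.974451) = -3.845751;  |Δ| = 0.403286
h(-3.845751) = 1.749153
x_4 = -3.845751 − 1.749153·(-0.403286)/(5.994702) = -3.728080;  |Δ| = 0.117672
h(-3.728080) = -0.100826
x_5 = -3.728080 − (-0.100826)·(0.117672)/(-1.849979) = -3.734493;  |Δ| = 0.006413
h(-3.734493) = -0.002141
x_6 = -3.734493 − (-0.002141)·(-0.006413)/(0.098686) = -3.734632;  |Δ| = 0.000139
|x_6 − x_5| = 0.000139 < 0.001

n = 6, x_n = -3.7346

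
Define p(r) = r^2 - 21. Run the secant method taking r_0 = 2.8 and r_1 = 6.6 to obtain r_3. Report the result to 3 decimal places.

p(2.8) = -13.16000, p(6.6) = 22.56000
r_2 = 6.60000 − 22.56000·(6.60000 − 2.80000) / (22.56000 − (-13.16000)) = 6.60000 − (85.72800)/(35.72000) = 4.20000
p(4.20000) = -3.36000
r_3 = 4.20000 − (-3.36000)·(4.20000 − 6.60000) / (-3.36000 − 22.56000) = 4.20000 − (8.06400)/(-25.92000) = 4.51111

4.511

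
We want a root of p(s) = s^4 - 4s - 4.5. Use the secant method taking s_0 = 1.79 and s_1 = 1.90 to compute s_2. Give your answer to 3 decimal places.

p(1.79) = -1.39374, p(1.90) = 0.93210
s_2 = 1.90000 − 0.93210·(1.90000 − 1.79000) / (0.93210 − (-1.39374)) = 1.90000 − (0.10253)/(2.32584) = 1.85592

1.856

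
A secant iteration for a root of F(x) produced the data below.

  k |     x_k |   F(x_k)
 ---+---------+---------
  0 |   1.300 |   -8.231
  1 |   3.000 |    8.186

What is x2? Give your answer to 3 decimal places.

x2 = 3.000 − 8.186·(3.000 − 1.300) / (8.186 − (-8.231))
   = 3.000 − (13.91620)/(16.41700) = 2.15233

2.152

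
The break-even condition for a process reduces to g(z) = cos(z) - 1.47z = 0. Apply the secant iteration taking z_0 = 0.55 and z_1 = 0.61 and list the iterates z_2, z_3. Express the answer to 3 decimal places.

0.572, 0.572

g(0.55) = 0.04402, g(0.61) = -0.07705
z_2 = 0.61000 − (-0.07705)·(0.61000 − 0.55000) / (-0.07705 − 0.04402) = 0.61000 − (-0.00462)/(-0.12108) = 0.57182
g(0.57182) = 0.00035
z_3 = 0.57182 − 0.00035·(0.57182 − 0.61000) / (0.00035 − (-0.07705)) = 0.57182 − (-0.00001)/(0.07740) = 0.57199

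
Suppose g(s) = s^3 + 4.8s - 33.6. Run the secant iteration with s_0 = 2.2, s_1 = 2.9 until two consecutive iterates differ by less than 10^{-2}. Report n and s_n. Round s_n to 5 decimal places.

g(2.2) = -12.3920000, g(2.9) = 4.7090000
s_2 = 2.9000000 − 4.7090000·(0.7000000)/(17.1010000) = 2.7072452;  |Δ| = 0.1927548
g(2.7072452) = -0.7633452
s_3 = 2.7072452 − (-0.7633452)·(-0.1927548)/(-5.4723452) = 2.7341328;  |Δ| = 0.0268876
g(2.7341328) = -0.0372007
s_4 = 2.7341328 − (-0.0372007)·(0.0268876)/(0.7261445) = 2.7355103;  |Δ| = 0.0013775
|s_4 − s_3| = 0.0013775 < 10^{-2}

n = 4, s_n = 2.73551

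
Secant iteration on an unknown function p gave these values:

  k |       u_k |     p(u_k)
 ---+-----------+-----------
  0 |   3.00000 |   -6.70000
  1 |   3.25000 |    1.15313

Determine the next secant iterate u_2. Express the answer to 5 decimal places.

3.21329

u_2 = 3.25000 − 1.15313·(3.25000 − 3.00000) / (1.15313 − (-6.70000))
   = 3.25000 − (0.2882825)/(7.8531300) = 3.2132908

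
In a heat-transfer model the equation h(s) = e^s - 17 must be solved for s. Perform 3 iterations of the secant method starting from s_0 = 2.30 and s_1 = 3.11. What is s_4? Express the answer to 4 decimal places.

2.8336

h(2.30) = -7.025818, h(3.11) = 5.421044
s_2 = 3.110000 − 5.421044·(3.110000 − 2.300000) / (5.421044 − (-7.025818)) = 3.110000 − (4.391046)/(12.446862) = 2.757217
h(2.757217) = -1.244073
s_3 = 2.757217 − (-1.244073)·(2.757217 − 3.110000) / (-1.244073 − 5.421044) = 2.757217 − (0.438888)/(-6.665117) = 2.823065
h(2.823065) = -0.171647
s_4 = 2.823065 − (-0.171647)·(2.823065 − 2.757217) / (-0.171647 − (-1.244073)) = 2.823065 − (-0.011303)/(1.072426) = 2.833605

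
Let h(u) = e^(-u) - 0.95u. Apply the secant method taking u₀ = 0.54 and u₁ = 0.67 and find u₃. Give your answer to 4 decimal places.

0.5859

h(0.54) = 0.069748, h(0.67) = -0.124791
u₂ = 0.670000 − (-0.124791)·(0.670000 − 0.540000) / (-0.124791 − 0.069748) = 0.670000 − (-0.016223)/(-0.194540) = 0.586609
h(0.586609) = -0.001068
u₃ = 0.586609 − (-0.001068)·(0.586609 − 0.670000) / (-0.001068 − (-0.124791)) = 0.586609 − (0.000089)/(0.123723) = 0.585889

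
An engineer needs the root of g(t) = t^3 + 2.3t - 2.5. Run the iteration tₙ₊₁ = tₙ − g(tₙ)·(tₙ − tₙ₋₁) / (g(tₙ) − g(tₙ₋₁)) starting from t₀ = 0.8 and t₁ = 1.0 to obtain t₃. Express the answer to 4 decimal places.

g(0.8) = -0.148000, g(1.0) = 0.800000
t₂ = 1.000000 − 0.800000·(1.000000 − 0.800000) / (0.800000 − (-0.148000)) = 1.000000 − (0.160000)/(0.948000) = 0.831224
g(0.831224) = -0.013866
t₃ = 0.831224 − (-0.013866)·(0.831224 − 1.000000) / (-0.013866 − 0.800000) = 0.831224 − (0.002340)/(-0.813866) = 0.834099

0.8341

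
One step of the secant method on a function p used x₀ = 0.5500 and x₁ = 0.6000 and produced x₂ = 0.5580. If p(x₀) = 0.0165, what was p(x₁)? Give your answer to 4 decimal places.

The secant line through (0.5500, 0.0165) and (0.6000, p(x₁)) crosses zero at x₂ = 0.5580.
So (0.5500, 0.0165), (0.6000, p(x₁)), (0.5580, 0) are collinear:
p(x₁) = 0.0165 · (0.6000 − 0.5580) / (0.5500 − 0.5580) = 0.0165 · (0.042000)/(-0.008000) = -0.086625

-0.0866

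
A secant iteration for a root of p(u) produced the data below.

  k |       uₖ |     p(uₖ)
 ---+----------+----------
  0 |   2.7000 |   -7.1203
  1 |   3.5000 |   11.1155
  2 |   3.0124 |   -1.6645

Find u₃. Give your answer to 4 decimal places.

u₃ = 3.0124 − (-1.6645)·(3.0124 − 3.5000) / (-1.6645 − 11.1155)
   = 3.0124 − (0.811610)/(-12.780000) = 3.075906

3.0759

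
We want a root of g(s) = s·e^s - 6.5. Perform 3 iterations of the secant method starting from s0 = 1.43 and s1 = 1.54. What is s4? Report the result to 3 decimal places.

g(1.43) = -0.52446, g(1.54) = 0.68347
s2 = 1.54000 − 0.68347·(1.54000 − 1.43000) / (0.68347 − (-0.52446)) = 1.54000 − (0.07518)/(1.20793) = 1.47776
g(1.47776) = -0.02281
s3 = 1.47776 − (-0.02281)·(1.47776 − 1.54000) / (-0.02281 − 0.68347) = 1.47776 − (0.00142)/(-0.70628) = 1.47977
g(1.47977) = -0.00095
s4 = 1.47977 − (-0.00095)·(1.47977 − 1.47776) / (-0.00095 − (-0.02281)) = 1.47977 − (0.00000)/(0.02186) = 1.47986

1.480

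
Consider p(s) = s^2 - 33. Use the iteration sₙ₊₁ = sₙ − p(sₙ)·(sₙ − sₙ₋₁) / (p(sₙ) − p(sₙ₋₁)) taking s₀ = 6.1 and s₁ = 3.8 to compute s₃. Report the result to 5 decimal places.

p(6.1) = 4.2100000, p(3.8) = -18.5600000
s₂ = 3.8000000 − (-18.5600000)·(3.8000000 − 6.1000000) / (-18.5600000 − 4.2100000) = 3.8000000 − (42.6880000)/(-22.7700000) = 5.6747475
p(5.6747475) = -0.7972411
s₃ = 5.6747475 − (-0.7972411)·(5.6747475 − 3.8000000) / (-0.7972411 − (-18.5600000)) = 5.6747475 − (-1.4946257)/(17.7627589) = 5.7588913

5.75889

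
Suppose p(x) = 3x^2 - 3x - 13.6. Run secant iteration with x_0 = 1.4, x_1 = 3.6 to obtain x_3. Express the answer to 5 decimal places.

2.63338

p(1.4) = -11.9200000, p(3.6) = 14.4800000
x_2 = 3.6000000 − 14.4800000·(3.6000000 − 1.4000000) / (14.4800000 − (-11.9200000)) = 3.6000000 − (31.8560000)/(26.4000000) = 2.3933333
p(2.3933333) = -3.5958667
x_3 = 2.3933333 − (-3.5958667)·(2.3933333 − 3.6000000) / (-3.5958667 − 14.4800000) = 2.3933333 − (4.3390124)/(-18.0758667) = 2.6333778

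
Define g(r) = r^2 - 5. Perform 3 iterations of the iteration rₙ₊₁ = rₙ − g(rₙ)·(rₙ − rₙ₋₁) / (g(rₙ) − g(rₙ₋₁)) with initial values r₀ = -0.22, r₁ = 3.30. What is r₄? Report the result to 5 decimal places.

2.28368

g(-0.22) = -4.9516000, g(3.30) = 5.8900000
r₂ = 3.3000000 − 5.8900000·(3.3000000 − (-0.2200000)) / (5.8900000 − (-4.9516000)) = 3.3000000 − (20.7328000)/(10.8416000) = 1.3876623
g(1.3876623) = -3.0743932
r₃ = 1.3876623 − (-3.0743932)·(1.3876623 − 3.3000000) / (-3.0743932 − 5.8900000) = 1.3876623 − (5.8792780)/(-8.9643932) = 2.0435102
g(2.0435102) = -0.8240661
r₄ = 2.0435102 − (-0.8240661)·(2.0435102 − 1.3876623) / (-0.8240661 − (-3.0743932)) = 2.0435102 − (-0.5404620)/(2.2503271) = 2.2836806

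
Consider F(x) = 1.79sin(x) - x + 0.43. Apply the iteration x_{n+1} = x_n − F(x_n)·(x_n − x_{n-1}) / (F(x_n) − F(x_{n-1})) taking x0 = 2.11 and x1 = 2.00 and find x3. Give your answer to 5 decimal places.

2.03256

F(2.11) = -0.1439691, F(2.00) = 0.0576424
x2 = 2.0000000 − 0.0576424·(2.0000000 − 2.1100000) / (0.0576424 − (-0.1439691)) = 2.0000000 − (-0.0063407)/(0.2016115) = 2.0314499
F(2.0314499) = 0.0019643
x3 = 2.0314499 − 0.0019643·(2.0314499 − 2.0000000) / (0.0019643 − 0.0576424) = 2.0314499 − (0.0000618)/(-0.0556781) = 2.0325595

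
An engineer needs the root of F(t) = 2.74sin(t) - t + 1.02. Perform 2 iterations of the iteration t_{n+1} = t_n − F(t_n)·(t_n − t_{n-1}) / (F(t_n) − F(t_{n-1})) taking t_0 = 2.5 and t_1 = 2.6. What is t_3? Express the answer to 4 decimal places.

2.5494

F(2.5) = 0.159814, F(2.6) = -0.167526
t_2 = 2.600000 − (-0.167526)·(2.600000 − 2.500000) / (-0.167526 − 0.159814) = 2.600000 − (-0.016753)/(-0.327340) = 2.548822
F(2.548822) = 0.001910
t_3 = 2.548822 − 0.001910·(2.548822 − 2.600000) / (0.001910 − (-0.167526)) = 2.548822 − (-0.000098)/(0.169436) = 2.549399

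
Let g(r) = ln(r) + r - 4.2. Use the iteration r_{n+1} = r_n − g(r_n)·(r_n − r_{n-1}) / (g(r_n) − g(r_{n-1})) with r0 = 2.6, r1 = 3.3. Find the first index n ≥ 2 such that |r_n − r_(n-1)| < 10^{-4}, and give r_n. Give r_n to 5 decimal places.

n = 4, r_n = 3.07628

g(2.6) = -0.6444886, g(3.3) = 0.2939225
r2 = 3.3000000 − 0.2939225·(0.7000000)/(0.9384110) = 3.0807509;  |Δ| = 0.2192491
g(3.0807509) = 0.0059243
r3 = 3.0807509 − 0.0059243·(-0.2192491)/(-0.2879981) = 3.0762408;  |Δ| = 0.0045101
g(3.0762408) = -0.0000508
r4 = 3.0762408 − (-0.0000508)·(-0.0045101)/(-0.0059751) = 3.0762792;  |Δ| = 0.0000384
|r4 − r3| = 0.0000384 < 10^{-4}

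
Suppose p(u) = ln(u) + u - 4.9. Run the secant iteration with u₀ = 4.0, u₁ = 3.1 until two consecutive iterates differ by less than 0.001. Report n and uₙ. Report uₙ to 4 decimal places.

p(4.0) = 0.486294, p(3.1) = -0.668598
u₂ = 3.100000 − (-0.668598)·(-0.900000)/(-1.154892) = 3.621034;  |Δ| = 0.521034
p(3.621034) = 0.007794
u₃ = 3.621034 − 0.007794·(0.521034)/(0.676391) = 3.615030;  |Δ| = 0.006004
p(3.615030) = 0.000131
u₄ = 3.615030 − 0.000131·(-0.006004)/(-0.007663) = 3.614928;  |Δ| = 0.000102
|u₄ − u₃| = 0.000102 < 0.001

n = 4, uₙ = 3.6149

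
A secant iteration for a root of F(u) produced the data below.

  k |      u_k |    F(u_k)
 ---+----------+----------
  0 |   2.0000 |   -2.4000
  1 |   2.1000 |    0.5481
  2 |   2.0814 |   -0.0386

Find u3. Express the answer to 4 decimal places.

u3 = 2.0814 − (-0.0386)·(2.0814 − 2.1000) / (-0.0386 − 0.5481)
   = 2.0814 − (0.000718)/(-0.586700) = 2.082624

2.0826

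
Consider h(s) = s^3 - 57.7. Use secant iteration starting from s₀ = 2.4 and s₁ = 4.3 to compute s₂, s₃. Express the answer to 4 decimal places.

h(2.4) = -43.876000, h(4.3) = 21.807000
s₂ = 4.300000 − 21.807000·(4.300000 − 2.400000) / (21.807000 − (-43.876000)) = 4.300000 − (41.433300)/(65.683000) = 3.669193
h(3.669193) = -8.301740
s₃ = 3.669193 − (-8.301740)·(3.669193 − 4.300000) / (-8.301740 − 21.807000) = 3.669193 − (5.236796)/(-30.108740) = 3.843122

3.6692, 3.8431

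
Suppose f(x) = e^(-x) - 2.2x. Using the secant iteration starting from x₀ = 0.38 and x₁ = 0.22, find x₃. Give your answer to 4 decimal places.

0.3276

f(0.38) = -0.152139, f(0.22) = 0.318519
x₂ = 0.220000 − 0.318519·(0.220000 − 0.380000) / (0.318519 − (-0.152139)) = 0.220000 − (-0.050963)/(0.470657) = 0.328280
f(0.328280) = -0.002056
x₃ = 0.328280 − (-0.002056)·(0.328280 − 0.220000) / (-0.002056 − 0.318519) = 0.328280 − (-0.000223)/(-0.320575) = 0.327586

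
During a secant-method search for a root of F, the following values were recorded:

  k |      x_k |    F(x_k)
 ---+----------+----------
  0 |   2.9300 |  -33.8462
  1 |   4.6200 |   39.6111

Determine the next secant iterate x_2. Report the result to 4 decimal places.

3.7087

x_2 = 4.6200 − 39.6111·(4.6200 − 2.9300) / (39.6111 − (-33.8462))
   = 4.6200 − (66.942759)/(73.457300) = 3.708685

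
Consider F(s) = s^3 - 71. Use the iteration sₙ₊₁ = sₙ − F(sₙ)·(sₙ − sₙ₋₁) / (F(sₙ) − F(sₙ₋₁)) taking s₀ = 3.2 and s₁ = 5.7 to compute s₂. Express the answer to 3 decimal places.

F(3.2) = -38.23200, F(5.7) = 114.19300
s₂ = 5.70000 − 114.19300·(5.70000 − 3.20000) / (114.19300 − (-38.23200)) = 5.70000 − (285.48250)/(152.42500) = 3.82706

3.827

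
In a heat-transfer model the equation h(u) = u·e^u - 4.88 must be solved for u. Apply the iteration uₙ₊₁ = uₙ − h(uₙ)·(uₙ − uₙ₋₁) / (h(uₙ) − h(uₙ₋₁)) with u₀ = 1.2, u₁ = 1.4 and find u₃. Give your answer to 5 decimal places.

1.31247

h(1.2) = -0.8958597, h(1.4) = 0.7972800
u₂ = 1.4000000 − 0.7972800·(1.4000000 − 1.2000000) / (0.7972800 − (-0.8958597)) = 1.4000000 − (0.1594560)/(1.6931396) = 1.3058223
h(1.3058223) = -0.0605719
u₃ = 1.3058223 − (-0.0605719)·(1.3058223 − 1.4000000) / (-0.0605719 − 0.7972800) = 1.3058223 − (0.0057045)/(-0.8578519) = 1.3124721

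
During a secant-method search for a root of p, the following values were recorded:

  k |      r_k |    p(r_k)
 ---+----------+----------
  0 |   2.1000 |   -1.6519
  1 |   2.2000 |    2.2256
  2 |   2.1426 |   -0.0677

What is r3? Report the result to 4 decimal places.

r3 = 2.1426 − (-0.0677)·(2.1426 − 2.2000) / (-0.0677 − 2.2256)
   = 2.1426 − (0.003886)/(-2.293300) = 2.144294

2.1443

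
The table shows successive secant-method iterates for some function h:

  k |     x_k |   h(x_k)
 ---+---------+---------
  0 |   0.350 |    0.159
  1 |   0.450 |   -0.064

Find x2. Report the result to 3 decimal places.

x2 = 0.450 − (-0.064)·(0.450 − 0.350) / (-0.064 − 0.159)
   = 0.450 − (-0.00640)/(-0.22300) = 0.42130

0.421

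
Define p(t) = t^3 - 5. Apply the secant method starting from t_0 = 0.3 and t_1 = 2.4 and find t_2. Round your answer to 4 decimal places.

1.0569

p(0.3) = -4.973000, p(2.4) = 8.824000
t_2 = 2.400000 − 8.824000·(2.400000 − 0.300000) / (8.824000 − (-4.973000)) = 2.400000 − (18.530400)/(13.797000) = 1.056925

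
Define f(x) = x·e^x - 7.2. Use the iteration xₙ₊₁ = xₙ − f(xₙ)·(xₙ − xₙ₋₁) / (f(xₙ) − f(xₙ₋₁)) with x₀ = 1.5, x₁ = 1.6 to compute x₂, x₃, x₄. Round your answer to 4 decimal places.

1.5397, 1.5413, 1.5414

f(1.5) = -0.477466, f(1.6) = 0.724852
x₂ = 1.600000 − 0.724852·(1.600000 − 1.500000) / (0.724852 − (-0.477466)) = 1.600000 − (0.072485)/(1.202318) = 1.539712
f(1.539712) = -0.019941
x₃ = 1.539712 − (-0.019941)·(1.539712 − 1.600000) / (-0.019941 − 0.724852) = 1.539712 − (0.001202)/(-0.744793) = 1.541326
f(1.541326) = -0.000803
x₄ = 1.541326 − (-0.000803)·(1.541326 − 1.539712) / (-0.000803 − (-0.019941)) = 1.541326 − (-0.000001)/(0.019138) = 1.541394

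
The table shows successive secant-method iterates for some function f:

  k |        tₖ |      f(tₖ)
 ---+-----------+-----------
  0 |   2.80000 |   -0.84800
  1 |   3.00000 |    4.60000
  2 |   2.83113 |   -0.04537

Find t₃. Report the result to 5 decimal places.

2.83278

t₃ = 2.83113 − (-0.04537)·(2.83113 − 3.00000) / (-0.04537 − 4.60000)
   = 2.83113 − (0.0076616)/(-4.6453700) = 2.8327793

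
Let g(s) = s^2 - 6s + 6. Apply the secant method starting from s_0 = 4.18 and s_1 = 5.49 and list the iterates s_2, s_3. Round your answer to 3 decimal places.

4.618, 4.711

g(4.18) = -1.60760, g(5.49) = 3.20010
s_2 = 5.49000 − 3.20010·(5.49000 − 4.18000) / (3.20010 − (-1.60760)) = 5.49000 − (4.19213)/(4.80770) = 4.61804
g(4.61804) = -0.38195
s_3 = 4.61804 − (-0.38195)·(4.61804 − 5.49000) / (-0.38195 − 3.20010) = 4.61804 − (0.33305)/(-3.58205) = 4.71102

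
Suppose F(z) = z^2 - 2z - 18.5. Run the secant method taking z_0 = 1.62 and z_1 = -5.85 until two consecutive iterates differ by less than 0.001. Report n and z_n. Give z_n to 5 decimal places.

n = 7, z_n = -3.41588

F(1.62) = -19.1156000, F(-5.85) = 27.4225000
z_2 = -5.8500000 − 27.4225000·(-7.4700000)/(46.5381000) = -1.4483146;  |Δ| = 4.4016854
F(-1.4483146) = -13.5057556
z_3 = -1.4483146 − (-13.5057556)·(4.4016854)/(-40.9282556) = -2.9008096;  |Δ| = 1.4524950
F(-2.9008096) = -4.2836843
z_4 = -2.9008096 − (-4.2836843)·(-1.4524950)/(9.2220713) = -3.5754986;  |Δ| = 0.6746890
F(-3.5754986) = 1.4351877
z_5 = -3.5754986 − 1.4351877·(-0.6746890)/(5.7188720) = -3.4061811;  |Δ| = 0.1693175
F(-3.4061811) = -0.0855683
z_6 = -3.4061811 − (-0.0855683)·(0.1693175)/(-1.5207559) = -3.4157081;  |Δ| = 0.0095270
F(-3.4157081) = -0.0015223
z_7 = -3.4157081 − (-0.0015223)·(-0.0095270)/(0.0840459) = -3.4158806;  |Δ| = 0.0001726
|z_7 − z_6| = 0.0001726 < 0.001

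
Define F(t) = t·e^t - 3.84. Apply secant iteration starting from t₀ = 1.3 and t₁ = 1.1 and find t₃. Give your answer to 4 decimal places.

1.1804

F(1.3) = 0.930086, F(1.1) = -0.535417
t₂ = 1.100000 − (-0.535417)·(1.100000 − 1.300000) / (-0.535417 − 0.930086) = 1.100000 − (0.107083)/(-1.465503) = 1.173069
F(1.173069) = -0.048760
t₃ = 1.173069 − (-0.048760)·(1.173069 − 1.100000) / (-0.048760 − (-0.535417)) = 1.173069 − (-0.003563)/(0.486658) = 1.180390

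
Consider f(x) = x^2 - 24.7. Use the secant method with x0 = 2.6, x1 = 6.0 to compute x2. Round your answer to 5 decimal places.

4.68605

f(2.6) = -17.9400000, f(6.0) = 11.3000000
x2 = 6.0000000 − 11.3000000·(6.0000000 − 2.6000000) / (11.3000000 − (-17.9400000)) = 6.0000000 − (38.4200000)/(29.2400000) = 4.6860465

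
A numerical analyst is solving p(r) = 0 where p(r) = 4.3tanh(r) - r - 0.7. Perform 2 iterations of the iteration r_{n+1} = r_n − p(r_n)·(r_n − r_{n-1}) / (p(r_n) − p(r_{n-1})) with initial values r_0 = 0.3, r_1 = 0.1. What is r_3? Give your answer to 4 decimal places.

0.2165

p(0.3) = 0.252644, p(0.1) = -0.371428
r_2 = 0.100000 − (-0.371428)·(0.100000 − 0.300000) / (-0.371428 − 0.252644) = 0.100000 − (0.074286)/(-0.624072) = 0.219034
p(0.219034) = 0.008033
r_3 = 0.219034 − 0.008033·(0.219034 − 0.100000) / (0.008033 − (-0.371428)) = 0.219034 − (0.000956)/(0.379460) = 0.216514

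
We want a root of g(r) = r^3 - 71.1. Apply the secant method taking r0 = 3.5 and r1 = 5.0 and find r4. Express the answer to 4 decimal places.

4.1435

g(3.5) = -28.225000, g(5.0) = 53.900000
r2 = 5.000000 − 53.900000·(5.000000 − 3.500000) / (53.900000 − (-28.225000)) = 5.000000 − (80.850000)/(82.125000) = 4.015525
g(4.015525) = -6.351898
r3 = 4.015525 − (-6.351898)·(4.015525 − 5.000000) / (-6.351898 − 53.900000) = 4.015525 − (6.253284)/(-60.251898) = 4.119311
g(4.119311) = -1.200563
r4 = 4.119311 − (-1.200563)·(4.119311 − 4.015525) / (-1.200563 − (-6.351898)) = 4.119311 − (-0.124601)/(5.151336) = 4.143499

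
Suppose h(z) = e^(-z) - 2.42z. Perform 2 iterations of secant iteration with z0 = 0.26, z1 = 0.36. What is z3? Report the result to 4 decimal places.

h(0.26) = 0.141852, h(0.36) = -0.173524
z2 = 0.360000 − (-0.173524)·(0.360000 − 0.260000) / (-0.173524 − 0.141852) = 0.360000 − (-0.017352)/(-0.315375) = 0.304979
h(0.304979) = -0.000909
z3 = 0.304979 − (-0.000909)·(0.304979 − 0.360000) / (-0.000909 − (-0.173524)) = 0.304979 − (0.000050)/(0.172614) = 0.304689

0.3047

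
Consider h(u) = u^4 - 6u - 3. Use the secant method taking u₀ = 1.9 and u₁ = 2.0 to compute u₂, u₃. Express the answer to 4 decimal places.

h(1.9) = -1.367900, h(2.0) = 1.000000
u₂ = 2.000000 − 1.000000·(2.000000 − 1.900000) / (1.000000 − (-1.367900)) = 2.000000 − (0.100000)/(2.367900) = 1.957768
h(1.957768) = -0.055815
u₃ = 1.957768 − (-0.055815)·(1.957768 − 2.000000) / (-0.055815 − 1.000000) = 1.957768 − (0.002357)/(-1.055815) = 1.960001

1.9578, 1.9600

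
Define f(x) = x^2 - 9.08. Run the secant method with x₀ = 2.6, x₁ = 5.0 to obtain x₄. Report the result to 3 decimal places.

f(2.6) = -2.32000, f(5.0) = 15.92000
x₂ = 5.00000 − 15.92000·(5.00000 − 2.60000) / (15.92000 − (-2.32000)) = 5.00000 − (38.20800)/(18.24000) = 2.90526
f(2.90526) = -0.63945
x₃ = 2.90526 − (-0.63945)·(2.90526 − 5.00000) / (-0.63945 − 15.92000) = 2.90526 − (1.33947)/(-16.55945) = 2.98615
f(2.98615) = -0.16290
x₄ = 2.98615 − (-0.16290)·(2.98615 − 2.90526) / (-0.16290 − (-0.63945)) = 2.98615 − (-0.01318)/(0.47655) = 3.01380

3.014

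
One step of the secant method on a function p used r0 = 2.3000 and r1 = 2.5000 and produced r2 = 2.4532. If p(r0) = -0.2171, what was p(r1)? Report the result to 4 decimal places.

The secant line through (2.3000, -0.2171) and (2.5000, p(r1)) crosses zero at r2 = 2.4532.
So (2.3000, -0.2171), (2.5000, p(r1)), (2.4532, 0) are collinear:
p(r1) = -0.2171 · (2.5000 − 2.4532) / (2.3000 − 2.4532) = -0.2171 · (0.046800)/(-0.153200) = 0.066320

0.0663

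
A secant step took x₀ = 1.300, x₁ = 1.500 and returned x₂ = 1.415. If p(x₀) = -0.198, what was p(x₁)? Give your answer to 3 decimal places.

0.146

The secant line through (1.300, -0.198) and (1.500, p(x₁)) crosses zero at x₂ = 1.415.
So (1.300, -0.198), (1.500, p(x₁)), (1.415, 0) are collinear:
p(x₁) = -0.198 · (1.500 − 1.415) / (1.300 − 1.415) = -0.198 · (0.08500)/(-0.11500) = 0.14635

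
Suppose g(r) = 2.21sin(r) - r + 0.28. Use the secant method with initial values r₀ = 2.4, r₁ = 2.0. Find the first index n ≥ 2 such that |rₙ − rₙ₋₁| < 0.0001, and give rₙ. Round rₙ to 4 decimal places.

n = 5, rₙ = 2.1407

g(2.4) = -0.627226, g(2.0) = 0.289547
r₂ = 2.000000 − 0.289547·(-0.400000)/(0.916774) = 2.126333;  |Δ| = 0.126333
g(2.126333) = 0.031321
r₃ = 2.126333 − 0.031321·(0.126333)/(-0.258226) = 2.141657;  |Δ| = 0.015324
g(2.141657) = -0.002082
r₄ = 2.141657 − (-0.002082)·(0.015324)/(-0.033404) = 2.140701;  |Δ| = 0.000955
g(2.140701) = 0.000013
r₅ = 2.140701 − 0.000013·(-0.000955)/(0.002095) = 2.140707;  |Δ| = 0.000006
|r₅ − r₄| = 0.000006 < 0.0001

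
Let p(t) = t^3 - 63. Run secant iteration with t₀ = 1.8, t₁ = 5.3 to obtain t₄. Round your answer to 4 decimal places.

p(1.8) = -57.168000, p(5.3) = 85.877000
t₂ = 5.300000 − 85.877000·(5.300000 − 1.800000) / (85.877000 − (-57.168000)) = 5.300000 − (300.569500)/(143.045000) = 3.198777
p(3.198777) = -30.269568
t₃ = 3.198777 − (-30.269568)·(3.198777 − 5.300000) / (-30.269568 − 85.877000) = 3.198777 − (63.603125)/(-116.146568) = 3.746387
p(3.746387) = -10.417881
t₄ = 3.746387 − (-10.417881)·(3.746387 − 3.198777) / (-10.417881 − (-30.269568)) = 3.746387 − (-5.704945)/(19.851687) = 4.033766

4.0338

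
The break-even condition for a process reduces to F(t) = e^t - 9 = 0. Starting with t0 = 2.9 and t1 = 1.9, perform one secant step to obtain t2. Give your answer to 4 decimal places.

2.1014

F(2.9) = 9.174145, F(1.9) = -2.314106
t2 = 1.900000 − (-2.314106)·(1.900000 − 2.900000) / (-2.314106 − 9.174145) = 1.900000 − (2.314106)/(-11.488251) = 2.101432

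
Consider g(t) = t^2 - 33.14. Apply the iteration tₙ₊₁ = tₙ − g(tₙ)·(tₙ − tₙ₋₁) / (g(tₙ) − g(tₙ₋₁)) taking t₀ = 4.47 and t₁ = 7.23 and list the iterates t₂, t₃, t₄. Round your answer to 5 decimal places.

g(4.47) = -13.1591000, g(7.23) = 19.1329000
t₂ = 7.2300000 − 19.1329000·(7.2300000 − 4.4700000) / (19.1329000 − (-13.1591000)) = 7.2300000 − (52.8068040)/(32.2920000) = 5.5947094
g(5.5947094) = -1.8392267
t₃ = 5.5947094 − (-1.8392267)·(5.5947094 − 7.2300000) / (-1.8392267 − 19.1329000) = 5.5947094 − (3.0076701)/(-20.9721267) = 5.7381221
g(5.7381221) = -0.2139543
t₄ = 5.7381221 − (-0.2139543)·(5.7381221 − 5.5947094) / (-0.2139543 − (-1.8392267)) = 5.7381221 − (-0.0306838)/(1.6252724) = 5.7570013

5.59471, 5.73812, 5.75700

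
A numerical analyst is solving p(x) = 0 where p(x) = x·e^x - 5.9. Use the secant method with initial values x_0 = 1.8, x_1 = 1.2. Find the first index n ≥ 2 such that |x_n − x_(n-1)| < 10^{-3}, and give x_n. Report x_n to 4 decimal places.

n = 5, x_n = 1.4225

p(1.8) = 4.989365, p(1.2) = -1.915860
x_2 = 1.200000 − (-1.915860)·(-0.600000)/(-6.905225) = 1.366470;  |Δ| = 0.166470
p(1.366470) = -0.541407
x_3 = 1.366470 − (-0.541407)·(0.166470)/(1.374453) = 1.432044;  |Δ| = 0.065574
p(1.432044) = 0.096328
x_4 = 1.432044 − 0.096328·(0.065574)/(0.637735) = 1.422140;  |Δ| = 0.009905
p(1.422140) = -0.003836
x_5 = 1.422140 − (-0.003836)·(-0.009905)/(-0.100164) = 1.422519;  |Δ| = 0.000379
|x_5 − x_4| = 0.000379 < 10^{-3}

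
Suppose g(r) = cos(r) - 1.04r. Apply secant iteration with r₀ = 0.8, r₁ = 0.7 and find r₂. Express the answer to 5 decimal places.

g(0.8) = -0.1352933, g(0.7) = 0.0368422
r₂ = 0.7000000 − 0.0368422·(0.7000000 − 0.8000000) / (0.0368422 − (-0.1352933)) = 0.7000000 − (-0.0036842)/(0.1721355) = 0.7214030

0.72140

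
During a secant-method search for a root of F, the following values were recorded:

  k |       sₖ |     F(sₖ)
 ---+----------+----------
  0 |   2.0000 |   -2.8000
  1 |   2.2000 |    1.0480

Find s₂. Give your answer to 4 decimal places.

s₂ = 2.2000 − 1.0480·(2.2000 − 2.0000) / (1.0480 − (-2.8000))
   = 2.2000 − (0.209600)/(3.848000) = 2.145530

2.1455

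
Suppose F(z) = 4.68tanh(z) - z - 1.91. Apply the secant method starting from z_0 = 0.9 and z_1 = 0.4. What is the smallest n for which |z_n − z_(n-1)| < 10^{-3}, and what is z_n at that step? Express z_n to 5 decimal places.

n = 5, z_n = 0.59855

F(0.9) = 0.5422740, F(0.4) = -0.5318389
z_2 = 0.4000000 − (-0.5318389)·(-0.5000000)/(-1.0741129) = 0.6475712;  |Δ| = 0.2475712
F(0.6475712) = 0.1101816
z_3 = 0.6475712 − 0.1101816·(0.2475712)/(0.6420205) = 0.6050838;  |Δ| = 0.0424874
F(0.6050838) = 0.0151919
z_4 = 0.6050838 − 0.0151919·(-0.0424874)/(-0.0949897) = 0.5982887;  |Δ| = 0.0067951
F(0.5982887) = -0.0006009
z_5 = 0.5982887 − (-0.0006009)·(-0.0067951)/(-0.0157928) = 0.5985472;  |Δ| = 0.0002586
|z_5 − z_4| = 0.0002586 < 10^{-3}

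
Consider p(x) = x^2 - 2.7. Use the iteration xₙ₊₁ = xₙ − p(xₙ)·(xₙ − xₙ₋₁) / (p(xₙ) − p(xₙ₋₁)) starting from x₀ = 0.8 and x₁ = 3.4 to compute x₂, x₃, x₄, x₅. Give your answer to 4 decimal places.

1.2905, 1.5111, 1.6598, 1.6425

p(0.8) = -2.060000, p(3.4) = 8.860000
x₂ = 3.400000 − 8.860000·(3.400000 − 0.800000) / (8.860000 − (-2.060000)) = 3.400000 − (23.036000)/(10.920000) = 1.290476
p(1.290476) = -1.034671
x₃ = 1.290476 − (-1.034671)·(1.290476 − 3.400000) / (-1.034671 − 8.860000) = 1.290476 − (2.182664)/(-9.894671) = 1.511066
p(1.511066) = -0.416680
x₄ = 1.511066 − (-0.416680)·(1.511066 − 1.290476) / (-0.416680 − (-1.034671)) = 1.511066 − (-0.091915)/(0.617992) = 1.659798
p(1.659798) = 0.054930
x₅ = 1.659798 − 0.054930·(1.659798 − 1.511066) / (0.054930 − (-0.416680)) = 1.659798 − (0.008170)/(0.471610) = 1.642475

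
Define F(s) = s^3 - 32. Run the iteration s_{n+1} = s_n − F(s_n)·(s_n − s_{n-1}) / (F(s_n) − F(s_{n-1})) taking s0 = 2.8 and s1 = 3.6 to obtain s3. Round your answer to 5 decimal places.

3.16868

F(2.8) = -10.0480000, F(3.6) = 14.6560000
s2 = 3.6000000 − 14.6560000·(3.6000000 − 2.8000000) / (14.6560000 − (-10.0480000)) = 3.6000000 − (11.7248000)/(24.7040000) = 3.1253886
F(3.1253886) = -1.4710357
s3 = 3.1253886 − (-1.4710357)·(3.1253886 − 3.6000000) / (-1.4710357 − 14.6560000) = 3.1253886 − (0.6981703)/(-16.1270357) = 3.1686805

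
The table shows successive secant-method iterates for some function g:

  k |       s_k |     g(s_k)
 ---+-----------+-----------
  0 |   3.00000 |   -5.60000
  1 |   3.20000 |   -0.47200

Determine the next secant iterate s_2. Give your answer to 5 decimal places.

s_2 = 3.20000 − (-0.47200)·(3.20000 − 3.00000) / (-0.47200 − (-5.60000))
   = 3.20000 − (-0.0944000)/(5.1280000) = 3.2184087

3.21841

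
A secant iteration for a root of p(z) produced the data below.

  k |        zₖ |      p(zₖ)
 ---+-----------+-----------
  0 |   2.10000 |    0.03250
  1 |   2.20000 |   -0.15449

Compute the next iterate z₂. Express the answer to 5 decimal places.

z₂ = 2.20000 − (-0.15449)·(2.20000 − 2.10000) / (-0.15449 − 0.03250)
   = 2.20000 − (-0.0154490)/(-0.1869900) = 2.1173806

2.11738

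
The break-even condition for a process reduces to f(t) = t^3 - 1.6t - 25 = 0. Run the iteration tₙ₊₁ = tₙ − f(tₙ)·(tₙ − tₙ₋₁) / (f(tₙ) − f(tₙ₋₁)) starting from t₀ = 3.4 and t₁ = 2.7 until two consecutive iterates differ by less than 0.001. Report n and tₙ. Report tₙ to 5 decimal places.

f(3.4) = 8.8640000, f(2.7) = -9.6370000
t₂ = 2.7000000 − (-9.6370000)·(-0.7000000)/(-18.5010000) = 3.0646235;  |Δ| = 0.3646235
f(3.0646235) = -1.1207065
t₃ = 3.0646235 − (-1.1207065)·(0.3646235)/(8.5162935) = 3.1126064;  |Δ| = 0.0479828
f(3.1126064) = 0.1757516
t₄ = 3.1126064 − 0.1757516·(0.0479828)/(1.2964582) = 3.1061017;  |Δ| = 0.0065047
f(3.1061017) = -0.0025047
t₅ = 3.1061017 − (-0.0025047)·(-0.0065047)/(-0.1782563) = 3.1061931;  |Δ| = 0.0000914
|t₅ − t₄| = 0.0000914 < 0.001

n = 5, tₙ = 3.10619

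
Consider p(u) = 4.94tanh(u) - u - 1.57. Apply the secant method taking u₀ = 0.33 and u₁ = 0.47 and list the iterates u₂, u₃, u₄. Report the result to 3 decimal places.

p(0.33) = -0.32651, p(0.47) = 0.12470
u₂ = 0.47000 − 0.12470·(0.47000 − 0.33000) / (0.12470 − (-0.32651)) = 0.47000 − (0.01746)/(0.45121) = 0.43131
p(0.43131) = 0.00637
u₃ = 0.43131 − 0.00637·(0.43131 − 0.47000) / (0.00637 − 0.12470) = 0.43131 − (-0.00025)/(-0.11833) = 0.42922
p(0.42922) = -0.00014
u₄ = 0.42922 − (-0.00014)·(0.42922 − 0.43131) / (-0.00014 − 0.00637) = 0.42922 − (0.00000)/(-0.00652) = 0.42927

0.431, 0.429, 0.429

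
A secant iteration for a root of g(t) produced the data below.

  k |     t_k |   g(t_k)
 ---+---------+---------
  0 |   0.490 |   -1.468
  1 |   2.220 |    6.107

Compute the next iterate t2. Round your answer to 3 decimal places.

t2 = 2.220 − 6.107·(2.220 − 0.490) / (6.107 − (-1.468))
   = 2.220 − (10.56511)/(7.57500) = 0.82527

0.825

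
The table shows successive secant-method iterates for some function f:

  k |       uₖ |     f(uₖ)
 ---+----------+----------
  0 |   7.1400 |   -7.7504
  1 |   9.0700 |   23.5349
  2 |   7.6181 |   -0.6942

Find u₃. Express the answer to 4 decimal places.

u₃ = 7.6181 − (-0.6942)·(7.6181 − 9.0700) / (-0.6942 − 23.5349)
   = 7.6181 − (1.007909)/(-24.229100) = 7.659699

7.6597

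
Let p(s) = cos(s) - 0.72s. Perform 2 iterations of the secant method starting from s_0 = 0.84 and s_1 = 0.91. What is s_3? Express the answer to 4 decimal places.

0.8824

p(0.84) = 0.062663, p(0.91) = -0.041454
s_2 = 0.910000 − (-0.041454)·(0.910000 − 0.840000) / (-0.041454 − 0.062663) = 0.910000 − (-0.002902)/(-0.104117) = 0.882129
p(0.882129) = 0.000375
s_3 = 0.882129 − 0.000375·(0.882129 − 0.910000) / (0.000375 − (-0.041454)) = 0.882129 − (-0.000010)/(0.041829) = 0.882379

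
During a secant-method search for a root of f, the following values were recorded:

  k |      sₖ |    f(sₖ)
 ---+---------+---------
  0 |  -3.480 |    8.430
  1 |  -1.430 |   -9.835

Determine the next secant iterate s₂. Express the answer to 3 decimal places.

s₂ = -1.430 − (-9.835)·(-1.430 − (-3.480)) / (-9.835 − 8.430)
   = -1.430 − (-20.16175)/(-18.26500) = -2.53385

-2.534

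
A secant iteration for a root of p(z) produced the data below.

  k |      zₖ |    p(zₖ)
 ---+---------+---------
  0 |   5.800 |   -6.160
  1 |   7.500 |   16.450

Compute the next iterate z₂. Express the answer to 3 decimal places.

z₂ = 7.500 − 16.450·(7.500 − 5.800) / (16.450 − (-6.160))
   = 7.500 − (27.96500)/(22.61000) = 6.26316

6.263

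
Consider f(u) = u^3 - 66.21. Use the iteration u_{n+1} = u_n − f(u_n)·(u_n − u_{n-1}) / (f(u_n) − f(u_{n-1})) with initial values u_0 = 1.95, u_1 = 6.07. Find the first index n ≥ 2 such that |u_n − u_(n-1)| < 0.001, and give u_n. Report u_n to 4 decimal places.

f(1.95) = -58.795125, f(6.07) = 157.438543
u_2 = 6.070000 − 157.438543·(4.120000)/(216.233668) = 3.070251;  |Δ| = 2.999749
f(3.070251) = -37.268468
u_3 = 3.070251 − (-37.268468)·(-2.999749)/(-194.707011) = 3.644427;  |Δ| = 0.574176
f(3.644427) = -17.805293
u_4 = 3.644427 − (-17.805293)·(0.574176)/(19.463176) = 4.169694;  |Δ| = 0.525267
f(4.169694) = 6.285740
u_5 = 4.169694 − 6.285740·(0.525267)/(24.091033) = 4.032643;  |Δ| = 0.137051
f(4.032643) = -0.630311
u_6 = 4.032643 − (-0.630311)·(-0.137051)/(-6.916052) = 4.045134;  |Δ| = 0.012490
f(4.045134) = -0.019055
u_7 = 4.045134 − (-0.019055)·(0.012490)/(0.611256) = 4.045523;  |Δ| = 0.000389
|u_7 − u_6| = 0.000389 < 0.001

n = 7, u_n = 4.0455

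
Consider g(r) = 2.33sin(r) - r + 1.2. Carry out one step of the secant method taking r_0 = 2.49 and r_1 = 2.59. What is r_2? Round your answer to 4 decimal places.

g(2.49) = 0.123037, g(2.59) = -0.168977
r_2 = 2.590000 − (-0.168977)·(2.590000 − 2.490000) / (-0.168977 − 0.123037) = 2.590000 − (-0.016898)/(-0.292013) = 2.532134

2.5321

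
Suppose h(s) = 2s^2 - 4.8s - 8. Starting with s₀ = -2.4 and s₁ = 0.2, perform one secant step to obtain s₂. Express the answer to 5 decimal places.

-0.76522

h(-2.4) = 15.0400000, h(0.2) = -8.8800000
s₂ = 0.2000000 − (-8.8800000)·(0.2000000 − (-2.4000000)) / (-8.8800000 − 15.0400000) = 0.2000000 − (-23.0880000)/(-23.9200000) = -0.7652174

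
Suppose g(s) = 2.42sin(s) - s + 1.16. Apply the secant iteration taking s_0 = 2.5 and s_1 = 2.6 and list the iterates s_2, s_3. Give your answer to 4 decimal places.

2.5360, 2.5365

g(2.5) = 0.108303, g(2.6) = -0.192487
s_2 = 2.600000 − (-0.192487)·(2.600000 − 2.500000) / (-0.192487 − 0.108303) = 2.600000 − (-0.019249)/(-0.300789) = 2.536006
g(2.536006) = 0.001565
s_3 = 2.536006 − 0.001565·(2.536006 − 2.600000) / (0.001565 − (-0.192487)) = 2.536006 − (-0.000100)/(0.194052) = 2.536522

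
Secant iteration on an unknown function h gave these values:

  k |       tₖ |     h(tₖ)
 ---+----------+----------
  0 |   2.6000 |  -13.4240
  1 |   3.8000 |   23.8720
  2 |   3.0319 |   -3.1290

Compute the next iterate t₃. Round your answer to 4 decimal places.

t₃ = 3.0319 − (-3.1290)·(3.0319 − 3.8000) / (-3.1290 − 23.8720)
   = 3.0319 − (2.403385)/(-27.001000) = 3.120911

3.1209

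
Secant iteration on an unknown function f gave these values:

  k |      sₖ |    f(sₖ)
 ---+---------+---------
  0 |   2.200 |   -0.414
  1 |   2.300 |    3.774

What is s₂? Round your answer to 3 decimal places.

s₂ = 2.300 − 3.774·(2.300 − 2.200) / (3.774 − (-0.414))
   = 2.300 − (0.37740)/(4.18800) = 2.20989

2.210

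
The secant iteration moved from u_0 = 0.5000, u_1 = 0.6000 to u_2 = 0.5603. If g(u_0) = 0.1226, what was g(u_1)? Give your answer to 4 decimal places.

The secant line through (0.5000, 0.1226) and (0.6000, g(u_1)) crosses zero at u_2 = 0.5603.
So (0.5000, 0.1226), (0.6000, g(u_1)), (0.5603, 0) are collinear:
g(u_1) = 0.1226 · (0.6000 − 0.5603) / (0.5000 − 0.5603) = 0.1226 · (0.039700)/(-0.060300) = -0.080717

-0.0807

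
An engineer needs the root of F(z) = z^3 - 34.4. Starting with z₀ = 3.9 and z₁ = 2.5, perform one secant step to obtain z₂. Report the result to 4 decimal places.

F(3.9) = 24.919000, F(2.5) = -18.775000
z₂ = 2.500000 − (-18.775000)·(2.500000 − 3.900000) / (-18.775000 − 24.919000) = 2.500000 − (26.285000)/(-43.694000) = 3.101570

3.1016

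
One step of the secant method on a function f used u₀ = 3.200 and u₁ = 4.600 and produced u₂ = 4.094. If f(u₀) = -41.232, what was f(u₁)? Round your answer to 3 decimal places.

23.337

The secant line through (3.200, -41.232) and (4.600, f(u₁)) crosses zero at u₂ = 4.094.
So (3.200, -41.232), (4.600, f(u₁)), (4.094, 0) are collinear:
f(u₁) = -41.232 · (4.600 − 4.094) / (3.200 − 4.094) = -41.232 · (0.50600)/(-0.89400) = 23.33713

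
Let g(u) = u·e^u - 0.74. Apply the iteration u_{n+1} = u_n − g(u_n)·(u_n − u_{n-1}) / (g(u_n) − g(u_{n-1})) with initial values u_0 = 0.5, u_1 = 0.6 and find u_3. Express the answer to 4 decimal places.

0.4653

g(0.5) = 0.084361, g(0.6) = 0.353271
u_2 = 0.600000 − 0.353271·(0.600000 − 0.500000) / (0.353271 − 0.084361) = 0.600000 − (0.035327)/(0.268911) = 0.468629
g(0.468629) = 0.008776
u_3 = 0.468629 − 0.008776·(0.468629 − 0.600000) / (0.008776 − 0.353271) = 0.468629 − (-0.001153)/(-0.344495) = 0.465282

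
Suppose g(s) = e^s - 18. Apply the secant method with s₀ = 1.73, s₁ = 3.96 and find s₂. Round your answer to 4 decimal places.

2.3187

g(1.73) = -12.359346, g(3.96) = 34.457326
s₂ = 3.960000 − 34.457326·(3.960000 − 1.730000) / (34.457326 − (-12.359346)) = 3.960000 − (76.839837)/(46.816672) = 2.318708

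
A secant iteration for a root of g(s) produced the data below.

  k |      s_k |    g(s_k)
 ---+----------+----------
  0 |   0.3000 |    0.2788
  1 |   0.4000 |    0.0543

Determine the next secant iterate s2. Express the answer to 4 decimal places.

s2 = 0.4000 − 0.0543·(0.4000 − 0.3000) / (0.0543 − 0.2788)
   = 0.4000 − (0.005430)/(-0.224500) = 0.424187

0.4242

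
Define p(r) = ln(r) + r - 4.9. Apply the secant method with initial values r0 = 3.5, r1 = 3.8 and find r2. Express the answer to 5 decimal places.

3.61556

p(3.5) = -0.1472370, p(3.8) = 0.2350011
r2 = 3.8000000 − 0.2350011·(3.8000000 − 3.5000000) / (0.2350011 − (-0.1472370)) = 3.8000000 − (0.0705003)/(0.3822381) = 3.6155591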